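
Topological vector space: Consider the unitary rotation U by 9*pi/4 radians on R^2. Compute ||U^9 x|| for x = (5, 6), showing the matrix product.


U is a rotation by theta = 9*pi/4
U^9 = rotation by 9*theta = 81*pi/4 = 1*pi/4 (mod 2*pi)
cos(1*pi/4) = 0.7071, sin(1*pi/4) = 0.7071
U^9 x = (0.7071 * 5 - 0.7071 * 6, 0.7071 * 5 + 0.7071 * 6)
= (-0.7071, 7.7782)
||U^9 x|| = sqrt((-0.7071)^2 + 7.7782^2) = sqrt(61.0000) = 7.8102

7.8102


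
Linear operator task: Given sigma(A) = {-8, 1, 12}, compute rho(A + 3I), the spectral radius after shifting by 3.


Spectrum of A + 3I = {-5, 4, 15}
Spectral radius = max |lambda| over the shifted spectrum
= max(5, 4, 15) = 15

15


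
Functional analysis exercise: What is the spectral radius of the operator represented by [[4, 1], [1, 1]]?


For a 2x2 matrix, eigenvalues satisfy lambda^2 - (trace)*lambda + det = 0
trace = 4 + 1 = 5
det = 4*1 - 1*1 = 3
discriminant = 5^2 - 4*(3) = 13
spectral radius = max |eigenvalue| = 4.3028

4.3028


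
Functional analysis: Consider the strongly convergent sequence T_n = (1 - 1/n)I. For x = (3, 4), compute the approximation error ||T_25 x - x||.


T_25 x - x = (1 - 1/25)x - x = -x/25
||x|| = sqrt(25) = 5.0000
||T_25 x - x|| = ||x||/25 = 5.0000/25 = 0.2000

0.2000


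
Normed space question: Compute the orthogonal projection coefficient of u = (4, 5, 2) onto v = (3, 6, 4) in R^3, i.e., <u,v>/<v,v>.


Computing <u,v> = 4*3 + 5*6 + 2*4 = 50
Computing <v,v> = 3^2 + 6^2 + 4^2 = 61
Projection coefficient = 50/61 = 0.8197

0.8197


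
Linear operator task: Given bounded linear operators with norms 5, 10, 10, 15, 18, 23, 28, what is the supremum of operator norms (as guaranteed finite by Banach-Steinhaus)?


By the Uniform Boundedness Principle, the supremum of norms is finite.
sup_k ||T_k|| = max(5, 10, 10, 15, 18, 23, 28) = 28

28


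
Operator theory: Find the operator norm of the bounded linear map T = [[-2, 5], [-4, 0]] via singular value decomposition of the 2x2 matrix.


A^T A = [[20, -10], [-10, 25]]
trace(A^T A) = 45, det(A^T A) = 400
discriminant = 45^2 - 4*400 = 425
Largest eigenvalue of A^T A = (trace + sqrt(disc))/2 = 32.8078
||T|| = sqrt(32.8078) = 5.7278

5.7278


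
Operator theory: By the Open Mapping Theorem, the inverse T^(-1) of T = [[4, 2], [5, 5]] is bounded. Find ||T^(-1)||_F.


det(T) = 4*5 - 2*5 = 10
T^(-1) = (1/10) * [[5, -2], [-5, 4]] = [[0.5000, -0.2000], [-0.5000, 0.4000]]
||T^(-1)||_F^2 = 0.5000^2 + (-0.2000)^2 + (-0.5000)^2 + 0.4000^2 = 0.7000
||T^(-1)||_F = sqrt(0.7000) = 0.8367

0.8367


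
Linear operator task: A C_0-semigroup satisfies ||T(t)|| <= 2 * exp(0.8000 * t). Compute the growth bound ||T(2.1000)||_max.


||T(2.1000)|| <= 2 * exp(0.8000 * 2.1000)
= 2 * exp(1.6800)
= 2 * 5.3656
= 10.7311

10.7311


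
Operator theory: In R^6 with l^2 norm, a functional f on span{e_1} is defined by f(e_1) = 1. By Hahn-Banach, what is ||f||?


The norm of f is given by ||f|| = sup_{||x||=1} |f(x)|.
On span{e_1}, ||e_1|| = 1, so ||f|| = |f(e_1)| / ||e_1||
= |1| / 1 = 1.0000

1.0000


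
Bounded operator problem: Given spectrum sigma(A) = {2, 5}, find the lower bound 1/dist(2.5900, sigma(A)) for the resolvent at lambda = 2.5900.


dist(2.5900, {2, 5}) = min(|2.5900 - 2|, |2.5900 - 5|)
= min(0.5900, 2.4100) = 0.5900
Resolvent bound = 1/0.5900 = 1.6949

1.6949


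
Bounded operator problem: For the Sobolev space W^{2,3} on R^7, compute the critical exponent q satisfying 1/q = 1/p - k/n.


Using the Sobolev embedding formula: 1/q = 1/p - k/n
1/q = 1/3 - 2/7 = 1/21
q = 1/(1/21) = 21

21.0000


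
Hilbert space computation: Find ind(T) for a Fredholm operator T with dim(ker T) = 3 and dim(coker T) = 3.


The Fredholm index is defined as ind(T) = dim(ker T) - dim(coker T)
= 3 - 3
= 0

0


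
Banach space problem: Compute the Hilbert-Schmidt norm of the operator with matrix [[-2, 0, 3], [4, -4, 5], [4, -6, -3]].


The Hilbert-Schmidt norm is sqrt(sum of squares of all entries).
Sum of squares = (-2)^2 + 0^2 + 3^2 + 4^2 + (-4)^2 + 5^2 + 4^2 + (-6)^2 + (-3)^2
= 4 + 0 + 9 + 16 + 16 + 25 + 16 + 36 + 9 = 131
||T||_HS = sqrt(131) = 11.4455

11.4455


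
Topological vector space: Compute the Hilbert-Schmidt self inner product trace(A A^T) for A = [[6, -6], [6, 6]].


trace(A * A^T) = sum of squares of all entries
= 6^2 + (-6)^2 + 6^2 + 6^2
= 36 + 36 + 36 + 36
= 144

144


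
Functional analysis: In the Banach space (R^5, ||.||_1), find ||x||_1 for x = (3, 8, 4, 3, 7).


The l^1 norm equals the sum of absolute values of all components.
||x||_1 = 3 + 8 + 4 + 3 + 7
= 25

25.0000


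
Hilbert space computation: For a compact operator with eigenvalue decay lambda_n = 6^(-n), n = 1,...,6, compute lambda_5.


The eigenvalue formula gives lambda_5 = 1/6^5
= 1/7776
= 1.2860e-04

1.2860e-04


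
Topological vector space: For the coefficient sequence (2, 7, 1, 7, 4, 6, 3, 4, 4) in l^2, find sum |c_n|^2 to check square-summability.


sum |c_n|^2 = 2^2 + 7^2 + 1^2 + 7^2 + 4^2 + 6^2 + 3^2 + 4^2 + 4^2
= 4 + 49 + 1 + 49 + 16 + 36 + 9 + 16 + 16
= 196

196


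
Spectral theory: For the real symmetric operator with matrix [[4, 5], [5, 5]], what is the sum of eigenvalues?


For a self-adjoint (symmetric) matrix, the eigenvalues are real.
The sum of eigenvalues equals the trace of the matrix.
trace = 4 + 5 = 9

9


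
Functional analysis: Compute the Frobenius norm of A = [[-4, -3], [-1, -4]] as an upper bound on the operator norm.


||A||_F^2 = sum a_ij^2
= (-4)^2 + (-3)^2 + (-1)^2 + (-4)^2
= 16 + 9 + 1 + 16 = 42
||A||_F = sqrt(42) = 6.4807

6.4807


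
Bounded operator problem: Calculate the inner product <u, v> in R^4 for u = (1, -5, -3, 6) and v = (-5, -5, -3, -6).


Computing the standard inner product <u, v> = sum u_i * v_i
= 1*-5 + -5*-5 + -3*-3 + 6*-6
= -5 + 25 + 9 + -36
= -7

-7


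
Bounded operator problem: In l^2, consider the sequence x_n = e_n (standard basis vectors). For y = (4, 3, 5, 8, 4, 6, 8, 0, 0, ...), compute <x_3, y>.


x_3 = e_3 is the standard basis vector with 1 in position 3.
<x_3, y> = y_3 = 5
As n -> infinity, <x_n, y> -> 0, confirming weak convergence of (x_n) to 0.

5


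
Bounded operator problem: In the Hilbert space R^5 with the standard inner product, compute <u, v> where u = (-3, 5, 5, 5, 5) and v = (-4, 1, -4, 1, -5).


Computing the standard inner product <u, v> = sum u_i * v_i
= -3*-4 + 5*1 + 5*-4 + 5*1 + 5*-5
= 12 + 5 + -20 + 5 + -25
= -23

-23


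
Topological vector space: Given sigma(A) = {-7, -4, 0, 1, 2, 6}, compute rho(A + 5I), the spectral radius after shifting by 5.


Spectrum of A + 5I = {-2, 1, 5, 6, 7, 11}
Spectral radius = max |lambda| over the shifted spectrum
= max(2, 1, 5, 6, 7, 11) = 11

11


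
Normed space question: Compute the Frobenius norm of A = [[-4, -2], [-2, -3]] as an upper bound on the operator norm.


||A||_F^2 = sum a_ij^2
= (-4)^2 + (-2)^2 + (-2)^2 + (-3)^2
= 16 + 4 + 4 + 9 = 33
||A||_F = sqrt(33) = 5.7446

5.7446


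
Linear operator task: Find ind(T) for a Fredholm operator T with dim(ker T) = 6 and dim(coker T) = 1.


The Fredholm index is defined as ind(T) = dim(ker T) - dim(coker T)
= 6 - 1
= 5

5


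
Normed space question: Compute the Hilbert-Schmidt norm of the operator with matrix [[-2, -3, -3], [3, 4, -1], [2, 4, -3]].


The Hilbert-Schmidt norm is sqrt(sum of squares of all entries).
Sum of squares = (-2)^2 + (-3)^2 + (-3)^2 + 3^2 + 4^2 + (-1)^2 + 2^2 + 4^2 + (-3)^2
= 4 + 9 + 9 + 9 + 16 + 1 + 4 + 16 + 9 = 77
||T||_HS = sqrt(77) = 8.7750

8.7750


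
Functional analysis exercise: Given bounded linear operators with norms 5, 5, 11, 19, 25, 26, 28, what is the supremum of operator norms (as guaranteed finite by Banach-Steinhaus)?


By the Uniform Boundedness Principle, the supremum of norms is finite.
sup_k ||T_k|| = max(5, 5, 11, 19, 25, 26, 28) = 28

28


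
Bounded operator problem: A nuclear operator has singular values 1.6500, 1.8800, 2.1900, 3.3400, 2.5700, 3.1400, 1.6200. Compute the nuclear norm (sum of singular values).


The nuclear norm is the sum of all singular values.
||T||_1 = 1.6500 + 1.8800 + 2.1900 + 3.3400 + 2.5700 + 3.1400 + 1.6200
= 16.3900

16.3900


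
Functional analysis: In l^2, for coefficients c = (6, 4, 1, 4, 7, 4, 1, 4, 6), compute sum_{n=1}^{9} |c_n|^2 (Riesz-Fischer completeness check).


sum |c_n|^2 = 6^2 + 4^2 + 1^2 + 4^2 + 7^2 + 4^2 + 1^2 + 4^2 + 6^2
= 36 + 16 + 1 + 16 + 49 + 16 + 1 + 16 + 36
= 187

187


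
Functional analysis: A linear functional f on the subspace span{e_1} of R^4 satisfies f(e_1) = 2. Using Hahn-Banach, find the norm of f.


The norm of f is given by ||f|| = sup_{||x||=1} |f(x)|.
On span{e_1}, ||e_1|| = 1, so ||f|| = |f(e_1)| / ||e_1||
= |2| / 1 = 2.0000

2.0000


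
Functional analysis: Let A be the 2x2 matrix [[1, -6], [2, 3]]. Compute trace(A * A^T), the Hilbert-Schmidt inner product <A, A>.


trace(A * A^T) = sum of squares of all entries
= 1^2 + (-6)^2 + 2^2 + 3^2
= 1 + 36 + 4 + 9
= 50

50


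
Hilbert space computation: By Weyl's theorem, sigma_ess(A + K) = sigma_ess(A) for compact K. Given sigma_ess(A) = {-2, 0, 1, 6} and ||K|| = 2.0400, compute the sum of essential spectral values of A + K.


By Weyl's theorem, the essential spectrum is invariant under compact perturbations.
sigma_ess(A + K) = sigma_ess(A) = {-2, 0, 1, 6}
Sum = -2 + 0 + 1 + 6 = 5

5


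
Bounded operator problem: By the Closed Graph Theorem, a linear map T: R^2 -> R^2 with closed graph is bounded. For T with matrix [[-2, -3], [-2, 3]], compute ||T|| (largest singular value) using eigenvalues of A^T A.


A^T A = [[8, 0], [0, 18]]
trace(A^T A) = 26, det(A^T A) = 144
discriminant = 26^2 - 4*144 = 100
Largest eigenvalue of A^T A = (trace + sqrt(disc))/2 = 18.0000
||T|| = sqrt(18.0000) = 4.2426

4.2426


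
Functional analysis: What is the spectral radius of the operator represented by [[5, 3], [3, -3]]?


For a 2x2 matrix, eigenvalues satisfy lambda^2 - (trace)*lambda + det = 0
trace = 5 + -3 = 2
det = 5*-3 - 3*3 = -24
discriminant = 2^2 - 4*(-24) = 100
spectral radius = max |eigenvalue| = 6.0000

6.0000


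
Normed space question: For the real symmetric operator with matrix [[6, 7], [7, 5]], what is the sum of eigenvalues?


For a self-adjoint (symmetric) matrix, the eigenvalues are real.
The sum of eigenvalues equals the trace of the matrix.
trace = 6 + 5 = 11

11


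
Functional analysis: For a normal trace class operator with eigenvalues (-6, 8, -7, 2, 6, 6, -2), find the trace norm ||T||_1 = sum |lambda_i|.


For a normal operator, singular values equal |eigenvalues|.
Trace norm = sum |lambda_i| = 6 + 8 + 7 + 2 + 6 + 6 + 2
= 37

37


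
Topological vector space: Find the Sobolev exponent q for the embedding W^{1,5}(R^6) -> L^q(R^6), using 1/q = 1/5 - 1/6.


Using the Sobolev embedding formula: 1/q = 1/p - k/n
1/q = 1/5 - 1/6 = 1/30
q = 1/(1/30) = 30

30.0000


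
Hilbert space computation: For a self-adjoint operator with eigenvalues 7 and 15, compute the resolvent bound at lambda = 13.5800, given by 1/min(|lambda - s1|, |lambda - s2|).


dist(13.5800, {7, 15}) = min(|13.5800 - 7|, |13.5800 - 15|)
= min(6.5800, 1.4200) = 1.4200
Resolvent bound = 1/1.4200 = 0.7042

0.7042


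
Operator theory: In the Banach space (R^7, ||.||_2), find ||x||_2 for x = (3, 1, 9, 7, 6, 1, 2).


The l^2 norm = (sum |x_i|^2)^(1/2)
Sum of 2th powers = 9 + 1 + 81 + 49 + 36 + 1 + 4 = 181
||x||_2 = (181)^(1/2) = 13.4536

13.4536


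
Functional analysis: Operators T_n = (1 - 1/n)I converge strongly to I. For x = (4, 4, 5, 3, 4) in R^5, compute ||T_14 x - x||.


T_14 x - x = (1 - 1/14)x - x = -x/14
||x|| = sqrt(82) = 9.0554
||T_14 x - x|| = ||x||/14 = 9.0554/14 = 0.6468

0.6468


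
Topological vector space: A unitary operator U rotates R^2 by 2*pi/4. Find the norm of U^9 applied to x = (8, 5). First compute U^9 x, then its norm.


U is a rotation by theta = 2*pi/4
U^9 = rotation by 9*theta = 18*pi/4 = 2*pi/4 (mod 2*pi)
cos(2*pi/4) = 0.0000, sin(2*pi/4) = 1.0000
U^9 x = (0.0000 * 8 - 1.0000 * 5, 1.0000 * 8 + 0.0000 * 5)
= (-5.0000, 8.0000)
||U^9 x|| = sqrt((-5.0000)^2 + 8.0000^2) = sqrt(89.0000) = 9.4340

9.4340


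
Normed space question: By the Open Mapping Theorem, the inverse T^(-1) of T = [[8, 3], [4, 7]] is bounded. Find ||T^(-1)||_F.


det(T) = 8*7 - 3*4 = 44
T^(-1) = (1/44) * [[7, -3], [-4, 8]] = [[0.1591, -0.0682], [-0.0909, 0.1818]]
||T^(-1)||_F^2 = 0.1591^2 + (-0.0682)^2 + (-0.0909)^2 + 0.1818^2 = 0.0713
||T^(-1)||_F = sqrt(0.0713) = 0.2670

0.2670


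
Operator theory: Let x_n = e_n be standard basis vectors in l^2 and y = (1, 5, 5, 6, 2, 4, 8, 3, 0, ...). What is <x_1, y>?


x_1 = e_1 is the standard basis vector with 1 in position 1.
<x_1, y> = y_1 = 1
As n -> infinity, <x_n, y> -> 0, confirming weak convergence of (x_n) to 0.

1


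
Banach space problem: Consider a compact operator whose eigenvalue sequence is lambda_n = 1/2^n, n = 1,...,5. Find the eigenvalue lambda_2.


The eigenvalue formula gives lambda_2 = 1/2^2
= 1/4
= 0.2500

0.2500


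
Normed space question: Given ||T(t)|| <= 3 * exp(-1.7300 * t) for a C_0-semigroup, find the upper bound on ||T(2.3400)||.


||T(2.3400)|| <= 3 * exp(-1.7300 * 2.3400)
= 3 * exp(-4.0482)
= 3 * 0.0175
= 0.0524

0.0524


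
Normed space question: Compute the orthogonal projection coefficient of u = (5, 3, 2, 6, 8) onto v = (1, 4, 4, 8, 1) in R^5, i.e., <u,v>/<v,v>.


Computing <u,v> = 5*1 + 3*4 + 2*4 + 6*8 + 8*1 = 81
Computing <v,v> = 1^2 + 4^2 + 4^2 + 8^2 + 1^2 = 98
Projection coefficient = 81/98 = 0.8265

0.8265


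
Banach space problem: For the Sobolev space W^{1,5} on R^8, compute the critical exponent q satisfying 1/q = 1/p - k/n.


Using the Sobolev embedding formula: 1/q = 1/p - k/n
1/q = 1/5 - 1/8 = 3/40
q = 1/(3/40) = 40/3 = 13.3333

13.3333


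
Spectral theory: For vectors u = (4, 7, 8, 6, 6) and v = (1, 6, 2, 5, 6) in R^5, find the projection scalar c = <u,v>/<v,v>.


Computing <u,v> = 4*1 + 7*6 + 8*2 + 6*5 + 6*6 = 128
Computing <v,v> = 1^2 + 6^2 + 2^2 + 5^2 + 6^2 = 102
Projection coefficient = 128/102 = 1.2549

1.2549


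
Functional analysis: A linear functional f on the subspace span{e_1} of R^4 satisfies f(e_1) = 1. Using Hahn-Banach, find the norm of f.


The norm of f is given by ||f|| = sup_{||x||=1} |f(x)|.
On span{e_1}, ||e_1|| = 1, so ||f|| = |f(e_1)| / ||e_1||
= |1| / 1 = 1.0000

1.0000


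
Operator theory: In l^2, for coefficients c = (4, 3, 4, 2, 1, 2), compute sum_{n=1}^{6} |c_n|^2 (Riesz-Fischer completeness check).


sum |c_n|^2 = 4^2 + 3^2 + 4^2 + 2^2 + 1^2 + 2^2
= 16 + 9 + 16 + 4 + 1 + 4
= 50

50


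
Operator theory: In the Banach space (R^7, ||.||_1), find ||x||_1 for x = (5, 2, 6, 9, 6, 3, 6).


The l^1 norm equals the sum of absolute values of all components.
||x||_1 = 5 + 2 + 6 + 9 + 6 + 3 + 6
= 37

37.0000


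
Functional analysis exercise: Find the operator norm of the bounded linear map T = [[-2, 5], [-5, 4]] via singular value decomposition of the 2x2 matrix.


A^T A = [[29, -30], [-30, 41]]
trace(A^T A) = 70, det(A^T A) = 289
discriminant = 70^2 - 4*289 = 3744
Largest eigenvalue of A^T A = (trace + sqrt(disc))/2 = 65.5941
||T|| = sqrt(65.5941) = 8.0990

8.0990


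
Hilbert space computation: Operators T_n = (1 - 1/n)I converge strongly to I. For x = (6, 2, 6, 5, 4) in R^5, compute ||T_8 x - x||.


T_8 x - x = (1 - 1/8)x - x = -x/8
||x|| = sqrt(117) = 10.8167
||T_8 x - x|| = ||x||/8 = 10.8167/8 = 1.3521

1.3521


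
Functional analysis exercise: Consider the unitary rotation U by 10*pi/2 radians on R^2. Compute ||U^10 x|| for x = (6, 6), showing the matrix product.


U is a rotation by theta = 10*pi/2
U^10 = rotation by 10*theta = 100*pi/2 = 0*pi/2 (mod 2*pi)
cos(0*pi/2) = 1.0000, sin(0*pi/2) = 0.0000
U^10 x = (1.0000 * 6 - 0.0000 * 6, 0.0000 * 6 + 1.0000 * 6)
= (6.0000, 6.0000)
||U^10 x|| = sqrt(6.0000^2 + 6.0000^2) = sqrt(72.0000) = 8.4853

8.4853


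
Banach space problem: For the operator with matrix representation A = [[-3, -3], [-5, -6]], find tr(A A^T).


trace(A * A^T) = sum of squares of all entries
= (-3)^2 + (-3)^2 + (-5)^2 + (-6)^2
= 9 + 9 + 25 + 36
= 79

79


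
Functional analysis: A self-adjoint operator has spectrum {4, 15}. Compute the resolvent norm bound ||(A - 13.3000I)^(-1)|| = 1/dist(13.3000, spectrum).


dist(13.3000, {4, 15}) = min(|13.3000 - 4|, |13.3000 - 15|)
= min(9.3000, 1.7000) = 1.7000
Resolvent bound = 1/1.7000 = 0.5882

0.5882


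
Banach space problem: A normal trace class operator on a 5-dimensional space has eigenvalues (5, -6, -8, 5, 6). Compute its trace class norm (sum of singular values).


For a normal operator, singular values equal |eigenvalues|.
Trace norm = sum |lambda_i| = 5 + 6 + 8 + 5 + 6
= 30

30


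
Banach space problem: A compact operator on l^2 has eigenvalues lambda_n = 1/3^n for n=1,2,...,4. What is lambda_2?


The eigenvalue formula gives lambda_2 = 1/3^2
= 1/9
= 0.1111

0.1111


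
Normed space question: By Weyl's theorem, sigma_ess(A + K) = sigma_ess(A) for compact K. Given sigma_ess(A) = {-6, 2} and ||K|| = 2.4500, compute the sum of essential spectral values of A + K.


By Weyl's theorem, the essential spectrum is invariant under compact perturbations.
sigma_ess(A + K) = sigma_ess(A) = {-6, 2}
Sum = -6 + 2 = -4

-4


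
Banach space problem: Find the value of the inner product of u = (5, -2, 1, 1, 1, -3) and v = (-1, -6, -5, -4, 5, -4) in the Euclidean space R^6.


Computing the standard inner product <u, v> = sum u_i * v_i
= 5*-1 + -2*-6 + 1*-5 + 1*-4 + 1*5 + -3*-4
= -5 + 12 + -5 + -4 + 5 + 12
= 15

15


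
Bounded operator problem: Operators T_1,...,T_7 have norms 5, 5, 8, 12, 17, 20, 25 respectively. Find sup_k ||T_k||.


By the Uniform Boundedness Principle, the supremum of norms is finite.
sup_k ||T_k|| = max(5, 5, 8, 12, 17, 20, 25) = 25

25


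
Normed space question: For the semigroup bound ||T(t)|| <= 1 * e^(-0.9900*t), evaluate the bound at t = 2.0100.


||T(2.0100)|| <= 1 * exp(-0.9900 * 2.0100)
= 1 * exp(-1.9899)
= 1 * 0.1367
= 0.1367

0.1367


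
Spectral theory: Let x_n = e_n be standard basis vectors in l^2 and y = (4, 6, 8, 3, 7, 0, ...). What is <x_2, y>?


x_2 = e_2 is the standard basis vector with 1 in position 2.
<x_2, y> = y_2 = 6
As n -> infinity, <x_n, y> -> 0, confirming weak convergence of (x_n) to 0.

6


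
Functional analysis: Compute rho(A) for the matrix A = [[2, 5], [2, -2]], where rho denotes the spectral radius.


For a 2x2 matrix, eigenvalues satisfy lambda^2 - (trace)*lambda + det = 0
trace = 2 + -2 = 0
det = 2*-2 - 5*2 = -14
discriminant = 0^2 - 4*(-14) = 56
spectral radius = max |eigenvalue| = 3.7417

3.7417


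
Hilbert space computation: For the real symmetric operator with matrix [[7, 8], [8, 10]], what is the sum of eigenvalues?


For a self-adjoint (symmetric) matrix, the eigenvalues are real.
The sum of eigenvalues equals the trace of the matrix.
trace = 7 + 10 = 17

17


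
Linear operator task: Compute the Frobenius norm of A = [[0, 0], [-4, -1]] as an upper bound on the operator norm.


||A||_F^2 = sum a_ij^2
= 0^2 + 0^2 + (-4)^2 + (-1)^2
= 0 + 0 + 16 + 1 = 17
||A||_F = sqrt(17) = 4.1231

4.1231


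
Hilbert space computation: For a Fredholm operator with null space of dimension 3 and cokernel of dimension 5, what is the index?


The Fredholm index is defined as ind(T) = dim(ker T) - dim(coker T)
= 3 - 5
= -2

-2


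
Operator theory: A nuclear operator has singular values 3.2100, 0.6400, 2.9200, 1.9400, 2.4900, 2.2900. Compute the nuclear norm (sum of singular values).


The nuclear norm is the sum of all singular values.
||T||_1 = 3.2100 + 0.6400 + 2.9200 + 1.9400 + 2.4900 + 2.2900
= 13.4900

13.4900


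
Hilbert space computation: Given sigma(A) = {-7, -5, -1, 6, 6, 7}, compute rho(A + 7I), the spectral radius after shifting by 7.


Spectrum of A + 7I = {0, 2, 6, 13, 13, 14}
Spectral radius = max |lambda| over the shifted spectrum
= max(0, 2, 6, 13, 13, 14) = 14

14


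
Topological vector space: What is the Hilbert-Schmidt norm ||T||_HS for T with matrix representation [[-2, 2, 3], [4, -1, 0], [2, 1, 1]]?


The Hilbert-Schmidt norm is sqrt(sum of squares of all entries).
Sum of squares = (-2)^2 + 2^2 + 3^2 + 4^2 + (-1)^2 + 0^2 + 2^2 + 1^2 + 1^2
= 4 + 4 + 9 + 16 + 1 + 0 + 4 + 1 + 1 = 40
||T||_HS = sqrt(40) = 6.3246

6.3246


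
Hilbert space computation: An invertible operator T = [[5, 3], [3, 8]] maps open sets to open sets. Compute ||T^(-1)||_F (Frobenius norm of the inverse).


det(T) = 5*8 - 3*3 = 31
T^(-1) = (1/31) * [[8, -3], [-3, 5]] = [[0.2581, -0.0968], [-0.0968, 0.1613]]
||T^(-1)||_F^2 = 0.2581^2 + (-0.0968)^2 + (-0.0968)^2 + 0.1613^2 = 0.1113
||T^(-1)||_F = sqrt(0.1113) = 0.3337

0.3337


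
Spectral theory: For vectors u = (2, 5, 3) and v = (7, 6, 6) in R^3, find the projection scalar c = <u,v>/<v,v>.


Computing <u,v> = 2*7 + 5*6 + 3*6 = 62
Computing <v,v> = 7^2 + 6^2 + 6^2 = 121
Projection coefficient = 62/121 = 0.5124

0.5124


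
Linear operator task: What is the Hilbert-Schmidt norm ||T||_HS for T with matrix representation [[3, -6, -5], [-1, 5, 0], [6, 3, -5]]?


The Hilbert-Schmidt norm is sqrt(sum of squares of all entries).
Sum of squares = 3^2 + (-6)^2 + (-5)^2 + (-1)^2 + 5^2 + 0^2 + 6^2 + 3^2 + (-5)^2
= 9 + 36 + 25 + 1 + 25 + 0 + 36 + 9 + 25 = 166
||T||_HS = sqrt(166) = 12.8841

12.8841


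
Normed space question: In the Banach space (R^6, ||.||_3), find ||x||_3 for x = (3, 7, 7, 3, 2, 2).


The l^3 norm = (sum |x_i|^3)^(1/3)
Sum of 3th powers = 27 + 343 + 343 + 27 + 8 + 8 = 756
||x||_3 = (756)^(1/3) = 9.1098

9.1098


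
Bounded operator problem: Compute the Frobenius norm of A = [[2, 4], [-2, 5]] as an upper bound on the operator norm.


||A||_F^2 = sum a_ij^2
= 2^2 + 4^2 + (-2)^2 + 5^2
= 4 + 16 + 4 + 25 = 49
||A||_F = sqrt(49) = 7.0000

7.0000


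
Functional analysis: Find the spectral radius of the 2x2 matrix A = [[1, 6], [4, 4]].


For a 2x2 matrix, eigenvalues satisfy lambda^2 - (trace)*lambda + det = 0
trace = 1 + 4 = 5
det = 1*4 - 6*4 = -20
discriminant = 5^2 - 4*(-20) = 105
spectral radius = max |eigenvalue| = 7.6235

7.6235


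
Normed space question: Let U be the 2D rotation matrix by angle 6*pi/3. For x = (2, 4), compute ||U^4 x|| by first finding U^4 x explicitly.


U is a rotation by theta = 6*pi/3
U^4 = rotation by 4*theta = 24*pi/3 = 0*pi/3 (mod 2*pi)
cos(0*pi/3) = 1.0000, sin(0*pi/3) = 0.0000
U^4 x = (1.0000 * 2 - 0.0000 * 4, 0.0000 * 2 + 1.0000 * 4)
= (2.0000, 4.0000)
||U^4 x|| = sqrt(2.0000^2 + 4.0000^2) = sqrt(20.0000) = 4.4721

4.4721


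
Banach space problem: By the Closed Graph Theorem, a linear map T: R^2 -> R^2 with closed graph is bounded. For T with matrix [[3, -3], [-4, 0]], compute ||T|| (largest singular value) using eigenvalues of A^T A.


A^T A = [[25, -9], [-9, 9]]
trace(A^T A) = 34, det(A^T A) = 144
discriminant = 34^2 - 4*144 = 580
Largest eigenvalue of A^T A = (trace + sqrt(disc))/2 = 29.0416
||T|| = sqrt(29.0416) = 5.3890

5.3890


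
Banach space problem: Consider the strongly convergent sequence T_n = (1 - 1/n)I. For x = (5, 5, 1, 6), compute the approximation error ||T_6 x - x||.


T_6 x - x = (1 - 1/6)x - x = -x/6
||x|| = sqrt(87) = 9.3274
||T_6 x - x|| = ||x||/6 = 9.3274/6 = 1.5546

1.5546


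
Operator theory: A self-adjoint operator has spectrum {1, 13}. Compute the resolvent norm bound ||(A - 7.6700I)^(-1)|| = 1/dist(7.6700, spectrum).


dist(7.6700, {1, 13}) = min(|7.6700 - 1|, |7.6700 - 13|)
= min(6.6700, 5.3300) = 5.3300
Resolvent bound = 1/5.3300 = 0.1876

0.1876


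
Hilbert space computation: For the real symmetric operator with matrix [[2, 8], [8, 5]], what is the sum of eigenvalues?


For a self-adjoint (symmetric) matrix, the eigenvalues are real.
The sum of eigenvalues equals the trace of the matrix.
trace = 2 + 5 = 7

7


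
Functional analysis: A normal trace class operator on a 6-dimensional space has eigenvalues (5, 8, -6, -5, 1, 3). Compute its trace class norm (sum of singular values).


For a normal operator, singular values equal |eigenvalues|.
Trace norm = sum |lambda_i| = 5 + 8 + 6 + 5 + 1 + 3
= 28

28


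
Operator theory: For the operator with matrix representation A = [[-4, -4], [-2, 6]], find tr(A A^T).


trace(A * A^T) = sum of squares of all entries
= (-4)^2 + (-4)^2 + (-2)^2 + 6^2
= 16 + 16 + 4 + 36
= 72

72


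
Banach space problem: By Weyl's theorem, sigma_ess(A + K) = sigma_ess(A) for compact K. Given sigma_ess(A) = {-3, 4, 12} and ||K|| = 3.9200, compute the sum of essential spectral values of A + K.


By Weyl's theorem, the essential spectrum is invariant under compact perturbations.
sigma_ess(A + K) = sigma_ess(A) = {-3, 4, 12}
Sum = -3 + 4 + 12 = 13

13


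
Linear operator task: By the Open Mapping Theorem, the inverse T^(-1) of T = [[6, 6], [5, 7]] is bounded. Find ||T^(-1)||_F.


det(T) = 6*7 - 6*5 = 12
T^(-1) = (1/12) * [[7, -6], [-5, 6]] = [[0.5833, -0.5000], [-0.4167, 0.5000]]
||T^(-1)||_F^2 = 0.5833^2 + (-0.5000)^2 + (-0.4167)^2 + 0.5000^2 = 1.0139
||T^(-1)||_F = sqrt(1.0139) = 1.0069

1.0069


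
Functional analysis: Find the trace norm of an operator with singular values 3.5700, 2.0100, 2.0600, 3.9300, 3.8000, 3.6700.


The nuclear norm is the sum of all singular values.
||T||_1 = 3.5700 + 2.0100 + 2.0600 + 3.9300 + 3.8000 + 3.6700
= 19.0400

19.0400


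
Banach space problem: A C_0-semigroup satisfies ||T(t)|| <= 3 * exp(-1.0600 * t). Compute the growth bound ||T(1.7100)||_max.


||T(1.7100)|| <= 3 * exp(-1.0600 * 1.7100)
= 3 * exp(-1.8126)
= 3 * 0.1632
= 0.4897

0.4897


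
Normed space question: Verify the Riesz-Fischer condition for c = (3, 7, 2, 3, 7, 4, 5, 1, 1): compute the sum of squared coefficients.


sum |c_n|^2 = 3^2 + 7^2 + 2^2 + 3^2 + 7^2 + 4^2 + 5^2 + 1^2 + 1^2
= 9 + 49 + 4 + 9 + 49 + 16 + 25 + 1 + 1
= 163

163


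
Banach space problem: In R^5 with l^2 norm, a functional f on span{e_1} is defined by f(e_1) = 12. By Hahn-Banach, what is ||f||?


The norm of f is given by ||f|| = sup_{||x||=1} |f(x)|.
On span{e_1}, ||e_1|| = 1, so ||f|| = |f(e_1)| / ||e_1||
= |12| / 1 = 12.0000

12.0000


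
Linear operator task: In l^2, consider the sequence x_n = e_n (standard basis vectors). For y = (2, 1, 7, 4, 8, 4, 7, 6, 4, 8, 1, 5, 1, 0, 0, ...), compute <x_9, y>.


x_9 = e_9 is the standard basis vector with 1 in position 9.
<x_9, y> = y_9 = 4
As n -> infinity, <x_n, y> -> 0, confirming weak convergence of (x_n) to 0.

4


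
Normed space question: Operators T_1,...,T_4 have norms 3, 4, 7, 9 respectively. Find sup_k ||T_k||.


By the Uniform Boundedness Principle, the supremum of norms is finite.
sup_k ||T_k|| = max(3, 4, 7, 9) = 9

9


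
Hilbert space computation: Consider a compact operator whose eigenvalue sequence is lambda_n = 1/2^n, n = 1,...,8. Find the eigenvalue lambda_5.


The eigenvalue formula gives lambda_5 = 1/2^5
= 1/32
= 0.0312

0.0312


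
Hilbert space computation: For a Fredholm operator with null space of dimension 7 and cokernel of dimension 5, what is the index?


The Fredholm index is defined as ind(T) = dim(ker T) - dim(coker T)
= 7 - 5
= 2

2


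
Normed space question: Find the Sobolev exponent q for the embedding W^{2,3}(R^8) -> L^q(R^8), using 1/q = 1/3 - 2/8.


Using the Sobolev embedding formula: 1/q = 1/p - k/n
1/q = 1/3 - 2/8 = 1/12
q = 1/(1/12) = 12

12.0000


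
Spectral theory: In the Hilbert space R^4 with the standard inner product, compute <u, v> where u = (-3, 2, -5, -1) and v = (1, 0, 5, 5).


Computing the standard inner product <u, v> = sum u_i * v_i
= -3*1 + 2*0 + -5*5 + -1*5
= -3 + 0 + -25 + -5
= -33

-33


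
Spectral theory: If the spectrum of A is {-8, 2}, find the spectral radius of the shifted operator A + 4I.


Spectrum of A + 4I = {-4, 6}
Spectral radius = max |lambda| over the shifted spectrum
= max(4, 6) = 6

6


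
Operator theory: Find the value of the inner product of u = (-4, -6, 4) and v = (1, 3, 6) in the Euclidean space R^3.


Computing the standard inner product <u, v> = sum u_i * v_i
= -4*1 + -6*3 + 4*6
= -4 + -18 + 24
= 2

2


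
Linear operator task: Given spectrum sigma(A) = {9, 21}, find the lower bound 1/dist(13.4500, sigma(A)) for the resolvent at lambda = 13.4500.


dist(13.4500, {9, 21}) = min(|13.4500 - 9|, |13.4500 - 21|)
= min(4.4500, 7.5500) = 4.4500
Resolvent bound = 1/4.4500 = 0.2247

0.2247


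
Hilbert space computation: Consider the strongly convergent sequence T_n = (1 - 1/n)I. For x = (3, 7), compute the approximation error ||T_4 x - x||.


T_4 x - x = (1 - 1/4)x - x = -x/4
||x|| = sqrt(58) = 7.6158
||T_4 x - x|| = ||x||/4 = 7.6158/4 = 1.9039

1.9039


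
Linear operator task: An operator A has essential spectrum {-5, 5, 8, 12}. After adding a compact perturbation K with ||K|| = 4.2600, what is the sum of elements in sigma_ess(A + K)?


By Weyl's theorem, the essential spectrum is invariant under compact perturbations.
sigma_ess(A + K) = sigma_ess(A) = {-5, 5, 8, 12}
Sum = -5 + 5 + 8 + 12 = 20

20


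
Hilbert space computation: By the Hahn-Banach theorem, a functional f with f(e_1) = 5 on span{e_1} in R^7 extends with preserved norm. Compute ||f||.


The norm of f is given by ||f|| = sup_{||x||=1} |f(x)|.
On span{e_1}, ||e_1|| = 1, so ||f|| = |f(e_1)| / ||e_1||
= |5| / 1 = 5.0000

5.0000


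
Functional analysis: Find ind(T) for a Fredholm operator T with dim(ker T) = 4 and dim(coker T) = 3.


The Fredholm index is defined as ind(T) = dim(ker T) - dim(coker T)
= 4 - 3
= 1

1


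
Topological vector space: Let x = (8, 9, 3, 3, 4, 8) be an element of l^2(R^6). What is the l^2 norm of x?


The l^2 norm = (sum |x_i|^2)^(1/2)
Sum of 2th powers = 64 + 81 + 9 + 9 + 16 + 64 = 243
||x||_2 = (243)^(1/2) = 15.5885

15.5885


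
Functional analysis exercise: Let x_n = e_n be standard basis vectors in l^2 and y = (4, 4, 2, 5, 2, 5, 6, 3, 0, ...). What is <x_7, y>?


x_7 = e_7 is the standard basis vector with 1 in position 7.
<x_7, y> = y_7 = 6
As n -> infinity, <x_n, y> -> 0, confirming weak convergence of (x_n) to 0.

6


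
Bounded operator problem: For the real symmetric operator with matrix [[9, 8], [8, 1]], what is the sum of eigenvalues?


For a self-adjoint (symmetric) matrix, the eigenvalues are real.
The sum of eigenvalues equals the trace of the matrix.
trace = 9 + 1 = 10

10


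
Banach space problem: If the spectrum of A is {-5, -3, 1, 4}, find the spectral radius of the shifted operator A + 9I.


Spectrum of A + 9I = {4, 6, 10, 13}
Spectral radius = max |lambda| over the shifted spectrum
= max(4, 6, 10, 13) = 13

13


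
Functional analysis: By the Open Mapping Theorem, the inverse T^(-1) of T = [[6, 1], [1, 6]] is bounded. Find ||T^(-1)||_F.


det(T) = 6*6 - 1*1 = 35
T^(-1) = (1/35) * [[6, -1], [-1, 6]] = [[0.1714, -0.0286], [-0.0286, 0.1714]]
||T^(-1)||_F^2 = 0.1714^2 + (-0.0286)^2 + (-0.0286)^2 + 0.1714^2 = 0.0604
||T^(-1)||_F = sqrt(0.0604) = 0.2458

0.2458


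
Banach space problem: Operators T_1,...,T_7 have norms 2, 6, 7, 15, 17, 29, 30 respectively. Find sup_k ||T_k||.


By the Uniform Boundedness Principle, the supremum of norms is finite.
sup_k ||T_k|| = max(2, 6, 7, 15, 17, 29, 30) = 30

30


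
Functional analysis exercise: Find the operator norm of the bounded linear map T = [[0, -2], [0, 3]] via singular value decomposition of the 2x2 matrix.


A^T A = [[0, 0], [0, 13]]
trace(A^T A) = 13, det(A^T A) = 0
discriminant = 13^2 - 4*0 = 169
Largest eigenvalue of A^T A = (trace + sqrt(disc))/2 = 13.0000
||T|| = sqrt(13.0000) = 3.6056

3.6056


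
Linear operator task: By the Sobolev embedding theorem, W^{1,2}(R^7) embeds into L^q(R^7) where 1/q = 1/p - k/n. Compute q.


Using the Sobolev embedding formula: 1/q = 1/p - k/n
1/q = 1/2 - 1/7 = 5/14
q = 1/(5/14) = 14/5 = 2.8000

2.8000


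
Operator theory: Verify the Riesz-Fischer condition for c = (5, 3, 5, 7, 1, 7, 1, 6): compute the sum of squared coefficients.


sum |c_n|^2 = 5^2 + 3^2 + 5^2 + 7^2 + 1^2 + 7^2 + 1^2 + 6^2
= 25 + 9 + 25 + 49 + 1 + 49 + 1 + 36
= 195

195


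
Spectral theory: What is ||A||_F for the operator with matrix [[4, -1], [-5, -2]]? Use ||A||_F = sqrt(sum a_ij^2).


||A||_F^2 = sum a_ij^2
= 4^2 + (-1)^2 + (-5)^2 + (-2)^2
= 16 + 1 + 25 + 4 = 46
||A||_F = sqrt(46) = 6.7823

6.7823


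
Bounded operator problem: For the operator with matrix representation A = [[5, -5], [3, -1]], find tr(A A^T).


trace(A * A^T) = sum of squares of all entries
= 5^2 + (-5)^2 + 3^2 + (-1)^2
= 25 + 25 + 9 + 1
= 60

60


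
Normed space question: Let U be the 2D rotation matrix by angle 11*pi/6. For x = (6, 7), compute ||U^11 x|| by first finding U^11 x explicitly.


U is a rotation by theta = 11*pi/6
U^11 = rotation by 11*theta = 121*pi/6 = 1*pi/6 (mod 2*pi)
cos(1*pi/6) = 0.8660, sin(1*pi/6) = 0.5000
U^11 x = (0.8660 * 6 - 0.5000 * 7, 0.5000 * 6 + 0.8660 * 7)
= (1.6962, 9.0622)
||U^11 x|| = sqrt(1.6962^2 + 9.0622^2) = sqrt(85.0000) = 9.2195

9.2195


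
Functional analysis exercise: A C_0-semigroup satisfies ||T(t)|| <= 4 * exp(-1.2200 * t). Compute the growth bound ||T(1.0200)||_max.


||T(1.0200)|| <= 4 * exp(-1.2200 * 1.0200)
= 4 * exp(-1.2444)
= 4 * 0.2881
= 1.1525

1.1525


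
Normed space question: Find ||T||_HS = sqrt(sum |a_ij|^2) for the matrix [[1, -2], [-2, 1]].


The Hilbert-Schmidt norm is sqrt(sum of squares of all entries).
Sum of squares = 1^2 + (-2)^2 + (-2)^2 + 1^2
= 1 + 4 + 4 + 1 = 10
||T||_HS = sqrt(10) = 3.1623

3.1623


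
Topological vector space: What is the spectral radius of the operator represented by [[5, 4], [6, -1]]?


For a 2x2 matrix, eigenvalues satisfy lambda^2 - (trace)*lambda + det = 0
trace = 5 + -1 = 4
det = 5*-1 - 4*6 = -29
discriminant = 4^2 - 4*(-29) = 132
spectral radius = max |eigenvalue| = 7.7446

7.7446


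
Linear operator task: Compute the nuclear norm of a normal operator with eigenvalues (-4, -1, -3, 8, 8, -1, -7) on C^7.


For a normal operator, singular values equal |eigenvalues|.
Trace norm = sum |lambda_i| = 4 + 1 + 3 + 8 + 8 + 1 + 7
= 32

32


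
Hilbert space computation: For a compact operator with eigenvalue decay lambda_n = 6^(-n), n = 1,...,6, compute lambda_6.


The eigenvalue formula gives lambda_6 = 1/6^6
= 1/46656
= 2.1433e-05

2.1433e-05


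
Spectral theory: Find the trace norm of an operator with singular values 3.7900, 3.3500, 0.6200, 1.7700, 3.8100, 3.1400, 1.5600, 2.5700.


The nuclear norm is the sum of all singular values.
||T||_1 = 3.7900 + 3.3500 + 0.6200 + 1.7700 + 3.8100 + 3.1400 + 1.5600 + 2.5700
= 20.6100

20.6100


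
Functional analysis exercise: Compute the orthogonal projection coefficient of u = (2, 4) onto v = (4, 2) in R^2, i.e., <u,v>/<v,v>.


Computing <u,v> = 2*4 + 4*2 = 16
Computing <v,v> = 4^2 + 2^2 = 20
Projection coefficient = 16/20 = 0.8000

0.8000


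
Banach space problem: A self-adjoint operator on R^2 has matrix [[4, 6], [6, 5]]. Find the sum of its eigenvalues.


For a self-adjoint (symmetric) matrix, the eigenvalues are real.
The sum of eigenvalues equals the trace of the matrix.
trace = 4 + 5 = 9

9


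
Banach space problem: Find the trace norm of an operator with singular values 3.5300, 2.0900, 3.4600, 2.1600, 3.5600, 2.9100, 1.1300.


The nuclear norm is the sum of all singular values.
||T||_1 = 3.5300 + 2.0900 + 3.4600 + 2.1600 + 3.5600 + 2.9100 + 1.1300
= 18.8400

18.8400


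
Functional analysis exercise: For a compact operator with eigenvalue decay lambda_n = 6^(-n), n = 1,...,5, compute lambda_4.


The eigenvalue formula gives lambda_4 = 1/6^4
= 1/1296
= 7.7160e-04

7.7160e-04


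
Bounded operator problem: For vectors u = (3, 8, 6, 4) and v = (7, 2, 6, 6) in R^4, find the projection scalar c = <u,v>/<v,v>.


Computing <u,v> = 3*7 + 8*2 + 6*6 + 4*6 = 97
Computing <v,v> = 7^2 + 2^2 + 6^2 + 6^2 = 125
Projection coefficient = 97/125 = 0.7760

0.7760


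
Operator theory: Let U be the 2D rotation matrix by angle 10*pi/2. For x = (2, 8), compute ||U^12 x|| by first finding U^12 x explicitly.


U is a rotation by theta = 10*pi/2
U^12 = rotation by 12*theta = 120*pi/2 = 0*pi/2 (mod 2*pi)
cos(0*pi/2) = 1.0000, sin(0*pi/2) = 0.0000
U^12 x = (1.0000 * 2 - 0.0000 * 8, 0.0000 * 2 + 1.0000 * 8)
= (2.0000, 8.0000)
||U^12 x|| = sqrt(2.0000^2 + 8.0000^2) = sqrt(68.0000) = 8.2462

8.2462


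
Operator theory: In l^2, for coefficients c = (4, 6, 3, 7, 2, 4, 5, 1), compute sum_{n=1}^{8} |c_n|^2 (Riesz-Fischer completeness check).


sum |c_n|^2 = 4^2 + 6^2 + 3^2 + 7^2 + 2^2 + 4^2 + 5^2 + 1^2
= 16 + 36 + 9 + 49 + 4 + 16 + 25 + 1
= 156

156


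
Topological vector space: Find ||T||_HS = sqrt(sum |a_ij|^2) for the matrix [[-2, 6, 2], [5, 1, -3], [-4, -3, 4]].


The Hilbert-Schmidt norm is sqrt(sum of squares of all entries).
Sum of squares = (-2)^2 + 6^2 + 2^2 + 5^2 + 1^2 + (-3)^2 + (-4)^2 + (-3)^2 + 4^2
= 4 + 36 + 4 + 25 + 1 + 9 + 16 + 9 + 16 = 120
||T||_HS = sqrt(120) = 10.9545

10.9545


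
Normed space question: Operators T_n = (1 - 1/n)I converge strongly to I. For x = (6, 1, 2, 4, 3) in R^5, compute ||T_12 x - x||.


T_12 x - x = (1 - 1/12)x - x = -x/12
||x|| = sqrt(66) = 8.1240
||T_12 x - x|| = ||x||/12 = 8.1240/12 = 0.6770

0.6770


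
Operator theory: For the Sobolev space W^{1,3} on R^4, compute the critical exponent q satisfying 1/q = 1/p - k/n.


Using the Sobolev embedding formula: 1/q = 1/p - k/n
1/q = 1/3 - 1/4 = 1/12
q = 1/(1/12) = 12

12.0000


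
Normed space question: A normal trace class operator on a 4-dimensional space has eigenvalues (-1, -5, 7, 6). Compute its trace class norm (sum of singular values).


For a normal operator, singular values equal |eigenvalues|.
Trace norm = sum |lambda_i| = 1 + 5 + 7 + 6
= 19

19


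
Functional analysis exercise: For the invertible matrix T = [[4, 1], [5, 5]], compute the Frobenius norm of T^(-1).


det(T) = 4*5 - 1*5 = 15
T^(-1) = (1/15) * [[5, -1], [-5, 4]] = [[0.3333, -0.0667], [-0.3333, 0.2667]]
||T^(-1)||_F^2 = 0.3333^2 + (-0.0667)^2 + (-0.3333)^2 + 0.2667^2 = 0.2978
||T^(-1)||_F = sqrt(0.2978) = 0.5457

0.5457


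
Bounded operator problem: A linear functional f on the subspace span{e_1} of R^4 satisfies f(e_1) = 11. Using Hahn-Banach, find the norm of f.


The norm of f is given by ||f|| = sup_{||x||=1} |f(x)|.
On span{e_1}, ||e_1|| = 1, so ||f|| = |f(e_1)| / ||e_1||
= |11| / 1 = 11.0000

11.0000


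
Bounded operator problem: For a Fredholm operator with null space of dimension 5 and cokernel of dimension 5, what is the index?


The Fredholm index is defined as ind(T) = dim(ker T) - dim(coker T)
= 5 - 5
= 0

0


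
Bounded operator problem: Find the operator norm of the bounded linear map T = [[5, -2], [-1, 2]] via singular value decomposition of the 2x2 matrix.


A^T A = [[26, -12], [-12, 8]]
trace(A^T A) = 34, det(A^T A) = 64
discriminant = 34^2 - 4*64 = 900
Largest eigenvalue of A^T A = (trace + sqrt(disc))/2 = 32.0000
||T|| = sqrt(32.0000) = 5.6569

5.6569


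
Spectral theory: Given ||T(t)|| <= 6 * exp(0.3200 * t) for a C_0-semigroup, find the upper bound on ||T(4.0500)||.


||T(4.0500)|| <= 6 * exp(0.3200 * 4.0500)
= 6 * exp(1.2960)
= 6 * 3.6546
= 21.9279

21.9279


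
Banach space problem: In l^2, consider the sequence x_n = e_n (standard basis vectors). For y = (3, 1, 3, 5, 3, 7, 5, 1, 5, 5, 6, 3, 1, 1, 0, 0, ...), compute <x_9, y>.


x_9 = e_9 is the standard basis vector with 1 in position 9.
<x_9, y> = y_9 = 5
As n -> infinity, <x_n, y> -> 0, confirming weak convergence of (x_n) to 0.

5


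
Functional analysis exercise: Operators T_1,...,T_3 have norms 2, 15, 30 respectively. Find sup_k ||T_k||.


By the Uniform Boundedness Principle, the supremum of norms is finite.
sup_k ||T_k|| = max(2, 15, 30) = 30

30


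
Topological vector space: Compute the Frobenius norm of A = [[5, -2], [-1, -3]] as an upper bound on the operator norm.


||A||_F^2 = sum a_ij^2
= 5^2 + (-2)^2 + (-1)^2 + (-3)^2
= 25 + 4 + 1 + 9 = 39
||A||_F = sqrt(39) = 6.2450

6.2450
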